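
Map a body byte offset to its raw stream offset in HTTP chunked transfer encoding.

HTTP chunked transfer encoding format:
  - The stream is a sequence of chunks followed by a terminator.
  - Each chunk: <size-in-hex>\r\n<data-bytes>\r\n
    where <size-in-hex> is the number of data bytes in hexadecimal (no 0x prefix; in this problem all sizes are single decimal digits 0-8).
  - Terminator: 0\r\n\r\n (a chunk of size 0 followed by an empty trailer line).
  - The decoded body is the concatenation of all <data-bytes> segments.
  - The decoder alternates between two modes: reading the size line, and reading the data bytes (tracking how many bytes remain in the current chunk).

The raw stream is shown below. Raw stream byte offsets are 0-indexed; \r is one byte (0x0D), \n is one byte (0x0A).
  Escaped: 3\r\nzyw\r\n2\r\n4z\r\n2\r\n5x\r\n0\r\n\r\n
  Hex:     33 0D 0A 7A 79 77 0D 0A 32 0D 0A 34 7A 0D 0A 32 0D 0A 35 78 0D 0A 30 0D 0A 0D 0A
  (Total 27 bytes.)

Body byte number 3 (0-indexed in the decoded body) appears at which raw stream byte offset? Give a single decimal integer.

Answer: 11

Derivation:
Chunk 1: stream[0..1]='3' size=0x3=3, data at stream[3..6]='zyw' -> body[0..3], body so far='zyw'
Chunk 2: stream[8..9]='2' size=0x2=2, data at stream[11..13]='4z' -> body[3..5], body so far='zyw4z'
Chunk 3: stream[15..16]='2' size=0x2=2, data at stream[18..20]='5x' -> body[5..7], body so far='zyw4z5x'
Chunk 4: stream[22..23]='0' size=0 (terminator). Final body='zyw4z5x' (7 bytes)
Body byte 3 at stream offset 11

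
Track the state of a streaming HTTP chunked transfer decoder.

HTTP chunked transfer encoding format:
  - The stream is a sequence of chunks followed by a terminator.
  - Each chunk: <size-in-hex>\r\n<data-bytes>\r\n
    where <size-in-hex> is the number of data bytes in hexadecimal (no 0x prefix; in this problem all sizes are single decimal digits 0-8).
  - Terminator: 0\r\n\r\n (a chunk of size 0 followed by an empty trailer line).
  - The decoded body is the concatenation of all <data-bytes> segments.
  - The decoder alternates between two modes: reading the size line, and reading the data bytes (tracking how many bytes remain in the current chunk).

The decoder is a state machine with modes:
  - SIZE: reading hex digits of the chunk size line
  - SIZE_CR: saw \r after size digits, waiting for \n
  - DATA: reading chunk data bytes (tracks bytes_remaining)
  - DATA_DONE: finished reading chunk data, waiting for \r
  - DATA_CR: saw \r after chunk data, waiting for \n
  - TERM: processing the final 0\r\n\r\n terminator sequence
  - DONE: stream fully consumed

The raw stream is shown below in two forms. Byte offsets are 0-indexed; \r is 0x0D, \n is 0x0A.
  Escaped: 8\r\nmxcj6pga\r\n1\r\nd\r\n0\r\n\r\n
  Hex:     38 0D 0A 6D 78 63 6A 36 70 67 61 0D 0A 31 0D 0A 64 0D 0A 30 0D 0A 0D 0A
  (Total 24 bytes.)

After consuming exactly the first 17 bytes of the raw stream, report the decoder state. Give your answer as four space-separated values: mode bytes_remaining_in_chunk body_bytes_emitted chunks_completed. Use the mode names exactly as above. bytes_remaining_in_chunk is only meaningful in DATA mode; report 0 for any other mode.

Answer: DATA_DONE 0 9 1

Derivation:
Byte 0 = '8': mode=SIZE remaining=0 emitted=0 chunks_done=0
Byte 1 = 0x0D: mode=SIZE_CR remaining=0 emitted=0 chunks_done=0
Byte 2 = 0x0A: mode=DATA remaining=8 emitted=0 chunks_done=0
Byte 3 = 'm': mode=DATA remaining=7 emitted=1 chunks_done=0
Byte 4 = 'x': mode=DATA remaining=6 emitted=2 chunks_done=0
Byte 5 = 'c': mode=DATA remaining=5 emitted=3 chunks_done=0
Byte 6 = 'j': mode=DATA remaining=4 emitted=4 chunks_done=0
Byte 7 = '6': mode=DATA remaining=3 emitted=5 chunks_done=0
Byte 8 = 'p': mode=DATA remaining=2 emitted=6 chunks_done=0
Byte 9 = 'g': mode=DATA remaining=1 emitted=7 chunks_done=0
Byte 10 = 'a': mode=DATA_DONE remaining=0 emitted=8 chunks_done=0
Byte 11 = 0x0D: mode=DATA_CR remaining=0 emitted=8 chunks_done=0
Byte 12 = 0x0A: mode=SIZE remaining=0 emitted=8 chunks_done=1
Byte 13 = '1': mode=SIZE remaining=0 emitted=8 chunks_done=1
Byte 14 = 0x0D: mode=SIZE_CR remaining=0 emitted=8 chunks_done=1
Byte 15 = 0x0A: mode=DATA remaining=1 emitted=8 chunks_done=1
Byte 16 = 'd': mode=DATA_DONE remaining=0 emitted=9 chunks_done=1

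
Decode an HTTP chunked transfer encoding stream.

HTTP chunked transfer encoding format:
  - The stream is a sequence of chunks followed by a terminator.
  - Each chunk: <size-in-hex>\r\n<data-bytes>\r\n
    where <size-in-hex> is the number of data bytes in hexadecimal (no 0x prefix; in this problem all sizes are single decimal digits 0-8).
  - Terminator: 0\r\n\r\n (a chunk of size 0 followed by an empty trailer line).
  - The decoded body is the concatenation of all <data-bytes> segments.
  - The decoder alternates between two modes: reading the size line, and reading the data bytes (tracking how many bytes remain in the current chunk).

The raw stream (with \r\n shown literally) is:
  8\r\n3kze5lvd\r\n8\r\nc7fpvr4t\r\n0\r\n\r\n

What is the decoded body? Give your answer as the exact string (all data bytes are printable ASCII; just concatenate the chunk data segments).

Answer: 3kze5lvdc7fpvr4t

Derivation:
Chunk 1: stream[0..1]='8' size=0x8=8, data at stream[3..11]='3kze5lvd' -> body[0..8], body so far='3kze5lvd'
Chunk 2: stream[13..14]='8' size=0x8=8, data at stream[16..24]='c7fpvr4t' -> body[8..16], body so far='3kze5lvdc7fpvr4t'
Chunk 3: stream[26..27]='0' size=0 (terminator). Final body='3kze5lvdc7fpvr4t' (16 bytes)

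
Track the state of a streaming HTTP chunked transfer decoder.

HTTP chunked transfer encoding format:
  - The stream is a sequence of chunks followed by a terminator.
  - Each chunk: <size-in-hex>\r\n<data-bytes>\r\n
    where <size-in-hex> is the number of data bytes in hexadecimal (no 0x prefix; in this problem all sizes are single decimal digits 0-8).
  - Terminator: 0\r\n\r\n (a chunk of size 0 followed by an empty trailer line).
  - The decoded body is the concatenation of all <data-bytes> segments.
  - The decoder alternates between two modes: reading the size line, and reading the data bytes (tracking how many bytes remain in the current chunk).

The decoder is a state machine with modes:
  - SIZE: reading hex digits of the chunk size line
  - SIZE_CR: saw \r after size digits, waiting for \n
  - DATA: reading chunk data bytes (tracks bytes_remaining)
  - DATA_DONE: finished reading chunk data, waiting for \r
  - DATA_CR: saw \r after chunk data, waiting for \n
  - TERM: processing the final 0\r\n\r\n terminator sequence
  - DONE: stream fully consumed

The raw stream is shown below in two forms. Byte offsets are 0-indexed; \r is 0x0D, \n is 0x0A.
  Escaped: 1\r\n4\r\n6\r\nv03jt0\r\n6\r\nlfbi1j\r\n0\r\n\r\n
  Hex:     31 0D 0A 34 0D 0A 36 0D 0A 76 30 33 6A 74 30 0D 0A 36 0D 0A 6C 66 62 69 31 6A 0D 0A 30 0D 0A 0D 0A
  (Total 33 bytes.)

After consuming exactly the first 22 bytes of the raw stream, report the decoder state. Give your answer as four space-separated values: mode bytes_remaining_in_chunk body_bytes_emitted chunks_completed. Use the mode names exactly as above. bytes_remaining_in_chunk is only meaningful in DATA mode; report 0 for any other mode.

Answer: DATA 4 9 2

Derivation:
Byte 0 = '1': mode=SIZE remaining=0 emitted=0 chunks_done=0
Byte 1 = 0x0D: mode=SIZE_CR remaining=0 emitted=0 chunks_done=0
Byte 2 = 0x0A: mode=DATA remaining=1 emitted=0 chunks_done=0
Byte 3 = '4': mode=DATA_DONE remaining=0 emitted=1 chunks_done=0
Byte 4 = 0x0D: mode=DATA_CR remaining=0 emitted=1 chunks_done=0
Byte 5 = 0x0A: mode=SIZE remaining=0 emitted=1 chunks_done=1
Byte 6 = '6': mode=SIZE remaining=0 emitted=1 chunks_done=1
Byte 7 = 0x0D: mode=SIZE_CR remaining=0 emitted=1 chunks_done=1
Byte 8 = 0x0A: mode=DATA remaining=6 emitted=1 chunks_done=1
Byte 9 = 'v': mode=DATA remaining=5 emitted=2 chunks_done=1
Byte 10 = '0': mode=DATA remaining=4 emitted=3 chunks_done=1
Byte 11 = '3': mode=DATA remaining=3 emitted=4 chunks_done=1
Byte 12 = 'j': mode=DATA remaining=2 emitted=5 chunks_done=1
Byte 13 = 't': mode=DATA remaining=1 emitted=6 chunks_done=1
Byte 14 = '0': mode=DATA_DONE remaining=0 emitted=7 chunks_done=1
Byte 15 = 0x0D: mode=DATA_CR remaining=0 emitted=7 chunks_done=1
Byte 16 = 0x0A: mode=SIZE remaining=0 emitted=7 chunks_done=2
Byte 17 = '6': mode=SIZE remaining=0 emitted=7 chunks_done=2
Byte 18 = 0x0D: mode=SIZE_CR remaining=0 emitted=7 chunks_done=2
Byte 19 = 0x0A: mode=DATA remaining=6 emitted=7 chunks_done=2
Byte 20 = 'l': mode=DATA remaining=5 emitted=8 chunks_done=2
Byte 21 = 'f': mode=DATA remaining=4 emitted=9 chunks_done=2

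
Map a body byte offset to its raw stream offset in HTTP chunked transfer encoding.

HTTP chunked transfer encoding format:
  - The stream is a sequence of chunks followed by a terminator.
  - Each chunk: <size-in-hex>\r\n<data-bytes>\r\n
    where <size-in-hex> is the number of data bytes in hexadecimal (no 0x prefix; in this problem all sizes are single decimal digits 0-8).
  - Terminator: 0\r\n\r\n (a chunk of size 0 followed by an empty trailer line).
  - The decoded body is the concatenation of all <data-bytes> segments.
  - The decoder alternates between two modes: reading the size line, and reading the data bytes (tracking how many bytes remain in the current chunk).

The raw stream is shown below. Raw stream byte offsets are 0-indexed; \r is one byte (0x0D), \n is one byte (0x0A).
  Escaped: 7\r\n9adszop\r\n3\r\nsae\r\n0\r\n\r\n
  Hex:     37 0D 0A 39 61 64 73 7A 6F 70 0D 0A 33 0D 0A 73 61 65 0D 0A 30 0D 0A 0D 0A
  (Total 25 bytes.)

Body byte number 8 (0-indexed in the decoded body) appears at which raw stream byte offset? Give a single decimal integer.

Answer: 16

Derivation:
Chunk 1: stream[0..1]='7' size=0x7=7, data at stream[3..10]='9adszop' -> body[0..7], body so far='9adszop'
Chunk 2: stream[12..13]='3' size=0x3=3, data at stream[15..18]='sae' -> body[7..10], body so far='9adszopsae'
Chunk 3: stream[20..21]='0' size=0 (terminator). Final body='9adszopsae' (10 bytes)
Body byte 8 at stream offset 16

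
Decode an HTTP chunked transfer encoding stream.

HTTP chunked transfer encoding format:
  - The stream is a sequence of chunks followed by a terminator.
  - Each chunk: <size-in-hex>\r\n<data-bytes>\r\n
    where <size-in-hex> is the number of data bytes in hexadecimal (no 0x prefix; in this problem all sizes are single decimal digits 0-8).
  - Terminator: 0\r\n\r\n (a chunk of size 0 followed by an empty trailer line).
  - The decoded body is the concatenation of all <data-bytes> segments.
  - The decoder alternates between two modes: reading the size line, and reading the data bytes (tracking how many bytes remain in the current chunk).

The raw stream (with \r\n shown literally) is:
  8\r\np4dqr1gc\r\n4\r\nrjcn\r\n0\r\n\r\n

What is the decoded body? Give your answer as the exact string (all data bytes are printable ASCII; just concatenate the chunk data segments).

Answer: p4dqr1gcrjcn

Derivation:
Chunk 1: stream[0..1]='8' size=0x8=8, data at stream[3..11]='p4dqr1gc' -> body[0..8], body so far='p4dqr1gc'
Chunk 2: stream[13..14]='4' size=0x4=4, data at stream[16..20]='rjcn' -> body[8..12], body so far='p4dqr1gcrjcn'
Chunk 3: stream[22..23]='0' size=0 (terminator). Final body='p4dqr1gcrjcn' (12 bytes)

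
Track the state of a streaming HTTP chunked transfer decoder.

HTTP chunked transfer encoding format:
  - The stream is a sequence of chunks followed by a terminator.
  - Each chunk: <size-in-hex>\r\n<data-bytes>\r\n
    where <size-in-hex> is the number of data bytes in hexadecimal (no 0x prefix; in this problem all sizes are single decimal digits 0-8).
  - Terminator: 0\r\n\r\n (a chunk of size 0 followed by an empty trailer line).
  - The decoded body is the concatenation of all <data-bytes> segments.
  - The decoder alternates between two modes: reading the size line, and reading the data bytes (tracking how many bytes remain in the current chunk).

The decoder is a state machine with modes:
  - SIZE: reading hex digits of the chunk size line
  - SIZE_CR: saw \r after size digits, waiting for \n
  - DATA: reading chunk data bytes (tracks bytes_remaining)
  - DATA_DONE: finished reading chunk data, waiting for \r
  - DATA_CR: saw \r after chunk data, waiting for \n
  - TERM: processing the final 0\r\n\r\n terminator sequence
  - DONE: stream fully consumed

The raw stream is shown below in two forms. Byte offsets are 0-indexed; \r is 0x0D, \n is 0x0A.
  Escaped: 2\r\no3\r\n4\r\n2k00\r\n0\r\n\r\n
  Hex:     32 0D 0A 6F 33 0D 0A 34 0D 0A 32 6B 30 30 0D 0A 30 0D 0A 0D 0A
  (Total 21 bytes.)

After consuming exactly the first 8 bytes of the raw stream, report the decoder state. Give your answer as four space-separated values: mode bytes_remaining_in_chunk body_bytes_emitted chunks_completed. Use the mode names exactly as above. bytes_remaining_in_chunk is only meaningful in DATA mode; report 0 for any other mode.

Byte 0 = '2': mode=SIZE remaining=0 emitted=0 chunks_done=0
Byte 1 = 0x0D: mode=SIZE_CR remaining=0 emitted=0 chunks_done=0
Byte 2 = 0x0A: mode=DATA remaining=2 emitted=0 chunks_done=0
Byte 3 = 'o': mode=DATA remaining=1 emitted=1 chunks_done=0
Byte 4 = '3': mode=DATA_DONE remaining=0 emitted=2 chunks_done=0
Byte 5 = 0x0D: mode=DATA_CR remaining=0 emitted=2 chunks_done=0
Byte 6 = 0x0A: mode=SIZE remaining=0 emitted=2 chunks_done=1
Byte 7 = '4': mode=SIZE remaining=0 emitted=2 chunks_done=1

Answer: SIZE 0 2 1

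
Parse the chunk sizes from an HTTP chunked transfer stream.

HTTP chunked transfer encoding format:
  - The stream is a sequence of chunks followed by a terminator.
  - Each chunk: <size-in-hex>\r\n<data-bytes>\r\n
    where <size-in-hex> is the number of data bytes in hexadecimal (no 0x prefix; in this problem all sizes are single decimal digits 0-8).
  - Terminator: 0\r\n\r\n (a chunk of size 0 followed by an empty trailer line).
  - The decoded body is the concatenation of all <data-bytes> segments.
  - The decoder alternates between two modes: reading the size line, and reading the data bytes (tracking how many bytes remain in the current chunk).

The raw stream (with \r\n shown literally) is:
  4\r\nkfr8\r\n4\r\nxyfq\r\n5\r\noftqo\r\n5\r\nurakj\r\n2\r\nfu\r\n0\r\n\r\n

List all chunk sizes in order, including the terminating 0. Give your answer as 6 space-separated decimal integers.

Chunk 1: stream[0..1]='4' size=0x4=4, data at stream[3..7]='kfr8' -> body[0..4], body so far='kfr8'
Chunk 2: stream[9..10]='4' size=0x4=4, data at stream[12..16]='xyfq' -> body[4..8], body so far='kfr8xyfq'
Chunk 3: stream[18..19]='5' size=0x5=5, data at stream[21..26]='oftqo' -> body[8..13], body so far='kfr8xyfqoftqo'
Chunk 4: stream[28..29]='5' size=0x5=5, data at stream[31..36]='urakj' -> body[13..18], body so far='kfr8xyfqoftqourakj'
Chunk 5: stream[38..39]='2' size=0x2=2, data at stream[41..43]='fu' -> body[18..20], body so far='kfr8xyfqoftqourakjfu'
Chunk 6: stream[45..46]='0' size=0 (terminator). Final body='kfr8xyfqoftqourakjfu' (20 bytes)

Answer: 4 4 5 5 2 0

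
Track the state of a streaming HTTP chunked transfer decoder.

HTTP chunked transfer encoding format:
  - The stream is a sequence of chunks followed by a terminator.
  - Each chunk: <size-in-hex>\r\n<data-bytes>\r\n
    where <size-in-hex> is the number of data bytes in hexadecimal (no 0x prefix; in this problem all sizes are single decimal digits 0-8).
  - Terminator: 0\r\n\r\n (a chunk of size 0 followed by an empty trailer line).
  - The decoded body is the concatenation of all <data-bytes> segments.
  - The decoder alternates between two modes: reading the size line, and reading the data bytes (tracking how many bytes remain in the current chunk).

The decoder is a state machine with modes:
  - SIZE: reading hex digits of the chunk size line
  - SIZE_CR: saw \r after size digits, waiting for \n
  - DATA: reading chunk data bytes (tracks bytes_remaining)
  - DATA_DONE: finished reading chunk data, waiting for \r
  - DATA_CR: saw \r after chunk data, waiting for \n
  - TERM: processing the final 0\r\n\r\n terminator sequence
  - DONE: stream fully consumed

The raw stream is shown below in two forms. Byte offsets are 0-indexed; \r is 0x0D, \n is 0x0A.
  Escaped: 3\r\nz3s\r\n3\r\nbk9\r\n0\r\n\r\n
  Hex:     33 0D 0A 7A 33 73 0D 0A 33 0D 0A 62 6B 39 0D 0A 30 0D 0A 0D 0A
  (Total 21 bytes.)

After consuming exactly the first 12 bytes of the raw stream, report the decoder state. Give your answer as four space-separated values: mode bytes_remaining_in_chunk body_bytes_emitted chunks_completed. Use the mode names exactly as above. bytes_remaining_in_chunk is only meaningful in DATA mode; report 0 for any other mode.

Byte 0 = '3': mode=SIZE remaining=0 emitted=0 chunks_done=0
Byte 1 = 0x0D: mode=SIZE_CR remaining=0 emitted=0 chunks_done=0
Byte 2 = 0x0A: mode=DATA remaining=3 emitted=0 chunks_done=0
Byte 3 = 'z': mode=DATA remaining=2 emitted=1 chunks_done=0
Byte 4 = '3': mode=DATA remaining=1 emitted=2 chunks_done=0
Byte 5 = 's': mode=DATA_DONE remaining=0 emitted=3 chunks_done=0
Byte 6 = 0x0D: mode=DATA_CR remaining=0 emitted=3 chunks_done=0
Byte 7 = 0x0A: mode=SIZE remaining=0 emitted=3 chunks_done=1
Byte 8 = '3': mode=SIZE remaining=0 emitted=3 chunks_done=1
Byte 9 = 0x0D: mode=SIZE_CR remaining=0 emitted=3 chunks_done=1
Byte 10 = 0x0A: mode=DATA remaining=3 emitted=3 chunks_done=1
Byte 11 = 'b': mode=DATA remaining=2 emitted=4 chunks_done=1

Answer: DATA 2 4 1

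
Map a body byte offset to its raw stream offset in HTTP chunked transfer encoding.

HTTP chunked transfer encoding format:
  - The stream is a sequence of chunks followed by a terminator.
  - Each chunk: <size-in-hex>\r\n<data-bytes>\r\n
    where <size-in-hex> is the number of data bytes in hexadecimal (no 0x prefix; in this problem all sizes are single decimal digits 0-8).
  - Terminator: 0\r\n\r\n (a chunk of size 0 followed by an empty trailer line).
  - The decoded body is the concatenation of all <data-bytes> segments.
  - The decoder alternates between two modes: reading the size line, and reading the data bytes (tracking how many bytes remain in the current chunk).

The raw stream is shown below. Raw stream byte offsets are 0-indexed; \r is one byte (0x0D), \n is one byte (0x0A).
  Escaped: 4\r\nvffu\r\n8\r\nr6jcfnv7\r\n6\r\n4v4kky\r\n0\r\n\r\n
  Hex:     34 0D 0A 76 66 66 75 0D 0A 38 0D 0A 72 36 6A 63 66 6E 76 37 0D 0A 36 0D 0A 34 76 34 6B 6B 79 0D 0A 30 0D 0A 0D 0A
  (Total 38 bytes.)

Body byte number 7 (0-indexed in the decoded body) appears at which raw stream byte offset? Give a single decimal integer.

Answer: 15

Derivation:
Chunk 1: stream[0..1]='4' size=0x4=4, data at stream[3..7]='vffu' -> body[0..4], body so far='vffu'
Chunk 2: stream[9..10]='8' size=0x8=8, data at stream[12..20]='r6jcfnv7' -> body[4..12], body so far='vffur6jcfnv7'
Chunk 3: stream[22..23]='6' size=0x6=6, data at stream[25..31]='4v4kky' -> body[12..18], body so far='vffur6jcfnv74v4kky'
Chunk 4: stream[33..34]='0' size=0 (terminator). Final body='vffur6jcfnv74v4kky' (18 bytes)
Body byte 7 at stream offset 15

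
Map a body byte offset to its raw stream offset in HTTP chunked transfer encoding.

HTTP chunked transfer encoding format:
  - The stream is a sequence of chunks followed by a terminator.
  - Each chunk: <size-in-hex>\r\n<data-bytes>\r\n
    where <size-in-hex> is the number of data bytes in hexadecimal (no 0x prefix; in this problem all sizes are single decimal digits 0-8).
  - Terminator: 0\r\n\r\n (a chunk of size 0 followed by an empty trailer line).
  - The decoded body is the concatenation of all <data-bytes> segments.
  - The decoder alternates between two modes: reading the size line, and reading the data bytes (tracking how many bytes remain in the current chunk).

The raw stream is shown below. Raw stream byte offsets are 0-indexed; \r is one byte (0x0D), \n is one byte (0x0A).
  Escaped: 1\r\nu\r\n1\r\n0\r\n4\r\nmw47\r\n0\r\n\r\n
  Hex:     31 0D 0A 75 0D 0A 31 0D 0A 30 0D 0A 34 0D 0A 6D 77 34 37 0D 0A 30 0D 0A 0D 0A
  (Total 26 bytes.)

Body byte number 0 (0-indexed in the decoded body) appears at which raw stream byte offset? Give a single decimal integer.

Chunk 1: stream[0..1]='1' size=0x1=1, data at stream[3..4]='u' -> body[0..1], body so far='u'
Chunk 2: stream[6..7]='1' size=0x1=1, data at stream[9..10]='0' -> body[1..2], body so far='u0'
Chunk 3: stream[12..13]='4' size=0x4=4, data at stream[15..19]='mw47' -> body[2..6], body so far='u0mw47'
Chunk 4: stream[21..22]='0' size=0 (terminator). Final body='u0mw47' (6 bytes)
Body byte 0 at stream offset 3

Answer: 3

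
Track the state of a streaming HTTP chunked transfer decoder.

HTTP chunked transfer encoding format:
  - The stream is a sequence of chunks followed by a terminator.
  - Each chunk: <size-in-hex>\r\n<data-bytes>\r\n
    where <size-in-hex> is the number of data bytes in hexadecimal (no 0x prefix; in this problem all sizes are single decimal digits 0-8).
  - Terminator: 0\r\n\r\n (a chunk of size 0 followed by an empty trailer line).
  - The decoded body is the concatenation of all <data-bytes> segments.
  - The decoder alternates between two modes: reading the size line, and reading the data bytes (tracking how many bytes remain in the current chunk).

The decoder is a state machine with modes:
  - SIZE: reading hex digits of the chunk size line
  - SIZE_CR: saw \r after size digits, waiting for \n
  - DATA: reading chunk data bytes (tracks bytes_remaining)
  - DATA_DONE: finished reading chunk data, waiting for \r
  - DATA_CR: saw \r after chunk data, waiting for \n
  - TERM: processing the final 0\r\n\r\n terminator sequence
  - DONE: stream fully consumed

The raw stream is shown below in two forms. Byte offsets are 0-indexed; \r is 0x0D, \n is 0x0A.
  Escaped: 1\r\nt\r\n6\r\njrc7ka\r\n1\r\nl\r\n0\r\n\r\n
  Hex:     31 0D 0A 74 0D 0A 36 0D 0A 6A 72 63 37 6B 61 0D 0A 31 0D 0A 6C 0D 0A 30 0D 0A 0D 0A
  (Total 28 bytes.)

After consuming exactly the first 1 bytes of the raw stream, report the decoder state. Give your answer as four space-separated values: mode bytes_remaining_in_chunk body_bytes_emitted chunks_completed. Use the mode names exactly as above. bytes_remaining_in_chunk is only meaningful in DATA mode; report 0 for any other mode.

Answer: SIZE 0 0 0

Derivation:
Byte 0 = '1': mode=SIZE remaining=0 emitted=0 chunks_done=0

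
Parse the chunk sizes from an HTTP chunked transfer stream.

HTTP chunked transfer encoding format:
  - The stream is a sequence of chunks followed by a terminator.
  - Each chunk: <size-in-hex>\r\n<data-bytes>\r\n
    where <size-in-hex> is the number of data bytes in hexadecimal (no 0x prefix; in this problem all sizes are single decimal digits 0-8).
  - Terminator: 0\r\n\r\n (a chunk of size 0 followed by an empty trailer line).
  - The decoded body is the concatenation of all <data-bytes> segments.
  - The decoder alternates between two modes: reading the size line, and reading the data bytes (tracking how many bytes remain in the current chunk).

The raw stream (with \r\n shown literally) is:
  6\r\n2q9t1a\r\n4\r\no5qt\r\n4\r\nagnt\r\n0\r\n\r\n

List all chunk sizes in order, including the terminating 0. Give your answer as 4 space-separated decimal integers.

Chunk 1: stream[0..1]='6' size=0x6=6, data at stream[3..9]='2q9t1a' -> body[0..6], body so far='2q9t1a'
Chunk 2: stream[11..12]='4' size=0x4=4, data at stream[14..18]='o5qt' -> body[6..10], body so far='2q9t1ao5qt'
Chunk 3: stream[20..21]='4' size=0x4=4, data at stream[23..27]='agnt' -> body[10..14], body so far='2q9t1ao5qtagnt'
Chunk 4: stream[29..30]='0' size=0 (terminator). Final body='2q9t1ao5qtagnt' (14 bytes)

Answer: 6 4 4 0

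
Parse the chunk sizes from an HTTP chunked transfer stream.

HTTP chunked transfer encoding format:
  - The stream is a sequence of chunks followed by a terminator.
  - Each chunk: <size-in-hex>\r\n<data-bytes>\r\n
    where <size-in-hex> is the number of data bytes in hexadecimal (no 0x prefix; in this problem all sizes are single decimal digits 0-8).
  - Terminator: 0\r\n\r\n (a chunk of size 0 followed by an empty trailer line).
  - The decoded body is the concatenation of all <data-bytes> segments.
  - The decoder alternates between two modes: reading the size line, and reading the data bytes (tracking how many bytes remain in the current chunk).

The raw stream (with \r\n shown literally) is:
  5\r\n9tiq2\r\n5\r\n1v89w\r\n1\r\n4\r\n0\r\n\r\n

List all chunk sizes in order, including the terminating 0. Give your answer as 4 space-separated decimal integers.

Chunk 1: stream[0..1]='5' size=0x5=5, data at stream[3..8]='9tiq2' -> body[0..5], body so far='9tiq2'
Chunk 2: stream[10..11]='5' size=0x5=5, data at stream[13..18]='1v89w' -> body[5..10], body so far='9tiq21v89w'
Chunk 3: stream[20..21]='1' size=0x1=1, data at stream[23..24]='4' -> body[10..11], body so far='9tiq21v89w4'
Chunk 4: stream[26..27]='0' size=0 (terminator). Final body='9tiq21v89w4' (11 bytes)

Answer: 5 5 1 0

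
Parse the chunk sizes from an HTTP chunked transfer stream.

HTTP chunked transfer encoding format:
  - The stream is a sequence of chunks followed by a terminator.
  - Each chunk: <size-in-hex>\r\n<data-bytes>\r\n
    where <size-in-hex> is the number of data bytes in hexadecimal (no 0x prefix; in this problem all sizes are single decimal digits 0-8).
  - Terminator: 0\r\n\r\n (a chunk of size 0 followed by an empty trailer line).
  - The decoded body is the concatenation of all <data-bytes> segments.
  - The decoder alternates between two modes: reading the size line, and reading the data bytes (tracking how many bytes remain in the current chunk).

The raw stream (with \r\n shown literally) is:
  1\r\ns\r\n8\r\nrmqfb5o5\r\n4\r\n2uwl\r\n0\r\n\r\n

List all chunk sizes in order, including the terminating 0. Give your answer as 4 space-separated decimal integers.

Chunk 1: stream[0..1]='1' size=0x1=1, data at stream[3..4]='s' -> body[0..1], body so far='s'
Chunk 2: stream[6..7]='8' size=0x8=8, data at stream[9..17]='rmqfb5o5' -> body[1..9], body so far='srmqfb5o5'
Chunk 3: stream[19..20]='4' size=0x4=4, data at stream[22..26]='2uwl' -> body[9..13], body so far='srmqfb5o52uwl'
Chunk 4: stream[28..29]='0' size=0 (terminator). Final body='srmqfb5o52uwl' (13 bytes)

Answer: 1 8 4 0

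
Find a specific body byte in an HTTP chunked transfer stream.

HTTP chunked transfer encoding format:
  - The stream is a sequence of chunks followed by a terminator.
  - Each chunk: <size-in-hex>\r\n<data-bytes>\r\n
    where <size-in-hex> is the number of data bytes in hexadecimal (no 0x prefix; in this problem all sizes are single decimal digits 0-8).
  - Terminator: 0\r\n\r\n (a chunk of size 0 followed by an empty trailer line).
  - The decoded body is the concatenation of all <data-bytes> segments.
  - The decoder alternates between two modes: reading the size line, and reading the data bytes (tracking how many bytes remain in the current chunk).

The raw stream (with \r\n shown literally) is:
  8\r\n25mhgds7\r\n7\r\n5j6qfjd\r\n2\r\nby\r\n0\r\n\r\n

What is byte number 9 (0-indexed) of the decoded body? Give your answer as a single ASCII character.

Chunk 1: stream[0..1]='8' size=0x8=8, data at stream[3..11]='25mhgds7' -> body[0..8], body so far='25mhgds7'
Chunk 2: stream[13..14]='7' size=0x7=7, data at stream[16..23]='5j6qfjd' -> body[8..15], body so far='25mhgds75j6qfjd'
Chunk 3: stream[25..26]='2' size=0x2=2, data at stream[28..30]='by' -> body[15..17], body so far='25mhgds75j6qfjdby'
Chunk 4: stream[32..33]='0' size=0 (terminator). Final body='25mhgds75j6qfjdby' (17 bytes)
Body byte 9 = 'j'

Answer: j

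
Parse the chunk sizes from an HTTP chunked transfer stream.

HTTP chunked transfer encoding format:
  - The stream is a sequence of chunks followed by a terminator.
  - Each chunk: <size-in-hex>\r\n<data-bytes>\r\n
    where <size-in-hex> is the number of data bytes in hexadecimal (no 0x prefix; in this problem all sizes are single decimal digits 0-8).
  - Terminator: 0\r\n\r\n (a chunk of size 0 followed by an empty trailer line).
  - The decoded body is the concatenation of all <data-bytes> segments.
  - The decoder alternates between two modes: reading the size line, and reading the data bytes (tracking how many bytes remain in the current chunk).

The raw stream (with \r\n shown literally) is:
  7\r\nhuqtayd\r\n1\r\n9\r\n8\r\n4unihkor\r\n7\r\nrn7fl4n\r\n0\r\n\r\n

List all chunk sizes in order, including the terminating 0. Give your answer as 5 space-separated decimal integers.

Answer: 7 1 8 7 0

Derivation:
Chunk 1: stream[0..1]='7' size=0x7=7, data at stream[3..10]='huqtayd' -> body[0..7], body so far='huqtayd'
Chunk 2: stream[12..13]='1' size=0x1=1, data at stream[15..16]='9' -> body[7..8], body so far='huqtayd9'
Chunk 3: stream[18..19]='8' size=0x8=8, data at stream[21..29]='4unihkor' -> body[8..16], body so far='huqtayd94unihkor'
Chunk 4: stream[31..32]='7' size=0x7=7, data at stream[34..41]='rn7fl4n' -> body[16..23], body so far='huqtayd94unihkorrn7fl4n'
Chunk 5: stream[43..44]='0' size=0 (terminator). Final body='huqtayd94unihkorrn7fl4n' (23 bytes)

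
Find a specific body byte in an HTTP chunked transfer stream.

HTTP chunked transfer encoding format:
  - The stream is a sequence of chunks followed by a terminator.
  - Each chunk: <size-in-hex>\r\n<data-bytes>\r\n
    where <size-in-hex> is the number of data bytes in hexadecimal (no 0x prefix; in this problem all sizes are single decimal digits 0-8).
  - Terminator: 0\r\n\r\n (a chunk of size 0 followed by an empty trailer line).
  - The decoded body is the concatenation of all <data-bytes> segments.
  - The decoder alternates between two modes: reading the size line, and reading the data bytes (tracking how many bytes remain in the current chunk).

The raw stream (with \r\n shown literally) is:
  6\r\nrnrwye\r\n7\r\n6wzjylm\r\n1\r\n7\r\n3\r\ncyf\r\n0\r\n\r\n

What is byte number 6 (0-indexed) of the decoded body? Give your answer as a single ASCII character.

Answer: 6

Derivation:
Chunk 1: stream[0..1]='6' size=0x6=6, data at stream[3..9]='rnrwye' -> body[0..6], body so far='rnrwye'
Chunk 2: stream[11..12]='7' size=0x7=7, data at stream[14..21]='6wzjylm' -> body[6..13], body so far='rnrwye6wzjylm'
Chunk 3: stream[23..24]='1' size=0x1=1, data at stream[26..27]='7' -> body[13..14], body so far='rnrwye6wzjylm7'
Chunk 4: stream[29..30]='3' size=0x3=3, data at stream[32..35]='cyf' -> body[14..17], body so far='rnrwye6wzjylm7cyf'
Chunk 5: stream[37..38]='0' size=0 (terminator). Final body='rnrwye6wzjylm7cyf' (17 bytes)
Body byte 6 = '6'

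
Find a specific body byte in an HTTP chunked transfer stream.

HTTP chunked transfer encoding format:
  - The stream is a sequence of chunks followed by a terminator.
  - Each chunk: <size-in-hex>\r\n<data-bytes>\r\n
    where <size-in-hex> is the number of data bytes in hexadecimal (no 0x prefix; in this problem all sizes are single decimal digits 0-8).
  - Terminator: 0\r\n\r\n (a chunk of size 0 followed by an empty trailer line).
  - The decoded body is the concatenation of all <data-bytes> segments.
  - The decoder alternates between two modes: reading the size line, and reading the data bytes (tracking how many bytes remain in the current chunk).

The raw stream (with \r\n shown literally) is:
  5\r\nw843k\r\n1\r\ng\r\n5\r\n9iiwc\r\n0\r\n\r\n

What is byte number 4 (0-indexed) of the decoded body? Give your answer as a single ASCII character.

Answer: k

Derivation:
Chunk 1: stream[0..1]='5' size=0x5=5, data at stream[3..8]='w843k' -> body[0..5], body so far='w843k'
Chunk 2: stream[10..11]='1' size=0x1=1, data at stream[13..14]='g' -> body[5..6], body so far='w843kg'
Chunk 3: stream[16..17]='5' size=0x5=5, data at stream[19..24]='9iiwc' -> body[6..11], body so far='w843kg9iiwc'
Chunk 4: stream[26..27]='0' size=0 (terminator). Final body='w843kg9iiwc' (11 bytes)
Body byte 4 = 'k'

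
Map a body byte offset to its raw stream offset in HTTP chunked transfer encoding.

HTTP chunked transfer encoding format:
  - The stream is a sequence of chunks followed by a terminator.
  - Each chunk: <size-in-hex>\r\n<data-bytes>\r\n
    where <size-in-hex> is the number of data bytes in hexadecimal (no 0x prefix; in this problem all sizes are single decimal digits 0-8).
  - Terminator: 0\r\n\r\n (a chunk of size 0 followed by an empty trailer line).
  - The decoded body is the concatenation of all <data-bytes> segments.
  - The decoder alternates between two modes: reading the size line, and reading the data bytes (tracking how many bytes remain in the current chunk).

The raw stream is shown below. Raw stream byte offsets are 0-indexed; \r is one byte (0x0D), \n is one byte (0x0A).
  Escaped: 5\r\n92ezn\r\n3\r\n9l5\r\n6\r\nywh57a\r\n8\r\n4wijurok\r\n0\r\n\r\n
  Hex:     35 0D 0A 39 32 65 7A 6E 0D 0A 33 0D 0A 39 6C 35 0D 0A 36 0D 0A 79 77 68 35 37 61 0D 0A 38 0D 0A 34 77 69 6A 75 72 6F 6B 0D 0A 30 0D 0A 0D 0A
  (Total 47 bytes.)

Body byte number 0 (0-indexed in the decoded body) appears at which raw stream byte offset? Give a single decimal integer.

Chunk 1: stream[0..1]='5' size=0x5=5, data at stream[3..8]='92ezn' -> body[0..5], body so far='92ezn'
Chunk 2: stream[10..11]='3' size=0x3=3, data at stream[13..16]='9l5' -> body[5..8], body so far='92ezn9l5'
Chunk 3: stream[18..19]='6' size=0x6=6, data at stream[21..27]='ywh57a' -> body[8..14], body so far='92ezn9l5ywh57a'
Chunk 4: stream[29..30]='8' size=0x8=8, data at stream[32..40]='4wijurok' -> body[14..22], body so far='92ezn9l5ywh57a4wijurok'
Chunk 5: stream[42..43]='0' size=0 (terminator). Final body='92ezn9l5ywh57a4wijurok' (22 bytes)
Body byte 0 at stream offset 3

Answer: 3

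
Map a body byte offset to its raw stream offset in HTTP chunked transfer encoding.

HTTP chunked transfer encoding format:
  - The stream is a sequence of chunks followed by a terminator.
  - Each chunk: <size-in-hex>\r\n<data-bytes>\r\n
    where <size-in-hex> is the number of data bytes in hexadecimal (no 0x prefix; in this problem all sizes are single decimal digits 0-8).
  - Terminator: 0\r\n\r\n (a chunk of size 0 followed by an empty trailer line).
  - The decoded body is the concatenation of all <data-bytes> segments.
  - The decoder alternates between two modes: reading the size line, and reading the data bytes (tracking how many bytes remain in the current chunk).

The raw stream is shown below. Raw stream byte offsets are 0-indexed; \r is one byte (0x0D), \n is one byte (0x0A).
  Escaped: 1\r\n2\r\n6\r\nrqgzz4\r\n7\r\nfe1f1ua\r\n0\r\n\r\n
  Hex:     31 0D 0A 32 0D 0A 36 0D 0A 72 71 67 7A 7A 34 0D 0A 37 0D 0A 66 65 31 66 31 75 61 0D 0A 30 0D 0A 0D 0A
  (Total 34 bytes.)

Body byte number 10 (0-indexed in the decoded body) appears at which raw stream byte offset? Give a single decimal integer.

Answer: 23

Derivation:
Chunk 1: stream[0..1]='1' size=0x1=1, data at stream[3..4]='2' -> body[0..1], body so far='2'
Chunk 2: stream[6..7]='6' size=0x6=6, data at stream[9..15]='rqgzz4' -> body[1..7], body so far='2rqgzz4'
Chunk 3: stream[17..18]='7' size=0x7=7, data at stream[20..27]='fe1f1ua' -> body[7..14], body so far='2rqgzz4fe1f1ua'
Chunk 4: stream[29..30]='0' size=0 (terminator). Final body='2rqgzz4fe1f1ua' (14 bytes)
Body byte 10 at stream offset 23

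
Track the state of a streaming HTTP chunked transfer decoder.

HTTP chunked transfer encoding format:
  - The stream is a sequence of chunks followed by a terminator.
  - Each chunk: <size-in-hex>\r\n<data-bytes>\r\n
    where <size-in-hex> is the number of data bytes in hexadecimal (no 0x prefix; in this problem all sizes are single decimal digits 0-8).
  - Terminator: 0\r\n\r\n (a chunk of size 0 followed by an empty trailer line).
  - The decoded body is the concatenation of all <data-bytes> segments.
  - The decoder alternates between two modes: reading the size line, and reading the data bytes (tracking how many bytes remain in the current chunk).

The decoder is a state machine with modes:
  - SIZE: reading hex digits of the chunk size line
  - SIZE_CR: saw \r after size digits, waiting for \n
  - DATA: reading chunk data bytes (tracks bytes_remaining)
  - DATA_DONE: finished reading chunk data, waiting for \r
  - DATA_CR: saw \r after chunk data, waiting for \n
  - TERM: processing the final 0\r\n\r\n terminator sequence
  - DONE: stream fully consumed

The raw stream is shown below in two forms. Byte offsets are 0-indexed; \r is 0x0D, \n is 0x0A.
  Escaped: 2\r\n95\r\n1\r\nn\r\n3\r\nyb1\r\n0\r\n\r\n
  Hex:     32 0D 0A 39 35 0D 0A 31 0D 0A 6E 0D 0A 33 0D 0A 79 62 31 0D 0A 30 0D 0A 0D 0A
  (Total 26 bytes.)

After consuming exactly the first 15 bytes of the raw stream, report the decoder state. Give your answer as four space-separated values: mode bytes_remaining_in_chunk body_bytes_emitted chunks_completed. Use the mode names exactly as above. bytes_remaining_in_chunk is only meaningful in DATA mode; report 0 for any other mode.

Answer: SIZE_CR 0 3 2

Derivation:
Byte 0 = '2': mode=SIZE remaining=0 emitted=0 chunks_done=0
Byte 1 = 0x0D: mode=SIZE_CR remaining=0 emitted=0 chunks_done=0
Byte 2 = 0x0A: mode=DATA remaining=2 emitted=0 chunks_done=0
Byte 3 = '9': mode=DATA remaining=1 emitted=1 chunks_done=0
Byte 4 = '5': mode=DATA_DONE remaining=0 emitted=2 chunks_done=0
Byte 5 = 0x0D: mode=DATA_CR remaining=0 emitted=2 chunks_done=0
Byte 6 = 0x0A: mode=SIZE remaining=0 emitted=2 chunks_done=1
Byte 7 = '1': mode=SIZE remaining=0 emitted=2 chunks_done=1
Byte 8 = 0x0D: mode=SIZE_CR remaining=0 emitted=2 chunks_done=1
Byte 9 = 0x0A: mode=DATA remaining=1 emitted=2 chunks_done=1
Byte 10 = 'n': mode=DATA_DONE remaining=0 emitted=3 chunks_done=1
Byte 11 = 0x0D: mode=DATA_CR remaining=0 emitted=3 chunks_done=1
Byte 12 = 0x0A: mode=SIZE remaining=0 emitted=3 chunks_done=2
Byte 13 = '3': mode=SIZE remaining=0 emitted=3 chunks_done=2
Byte 14 = 0x0D: mode=SIZE_CR remaining=0 emitted=3 chunks_done=2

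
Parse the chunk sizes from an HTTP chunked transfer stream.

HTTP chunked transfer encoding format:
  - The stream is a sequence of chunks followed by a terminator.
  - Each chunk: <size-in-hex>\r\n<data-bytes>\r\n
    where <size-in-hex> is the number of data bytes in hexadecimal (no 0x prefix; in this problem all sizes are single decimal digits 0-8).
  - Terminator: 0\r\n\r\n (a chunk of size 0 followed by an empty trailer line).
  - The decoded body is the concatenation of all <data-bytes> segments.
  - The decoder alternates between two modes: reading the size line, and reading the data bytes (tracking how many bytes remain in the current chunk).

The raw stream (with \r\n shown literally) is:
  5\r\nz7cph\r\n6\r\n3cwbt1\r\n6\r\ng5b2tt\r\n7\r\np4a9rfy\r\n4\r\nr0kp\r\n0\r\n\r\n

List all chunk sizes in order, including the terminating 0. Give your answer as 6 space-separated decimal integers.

Chunk 1: stream[0..1]='5' size=0x5=5, data at stream[3..8]='z7cph' -> body[0..5], body so far='z7cph'
Chunk 2: stream[10..11]='6' size=0x6=6, data at stream[13..19]='3cwbt1' -> body[5..11], body so far='z7cph3cwbt1'
Chunk 3: stream[21..22]='6' size=0x6=6, data at stream[24..30]='g5b2tt' -> body[11..17], body so far='z7cph3cwbt1g5b2tt'
Chunk 4: stream[32..33]='7' size=0x7=7, data at stream[35..42]='p4a9rfy' -> body[17..24], body so far='z7cph3cwbt1g5b2ttp4a9rfy'
Chunk 5: stream[44..45]='4' size=0x4=4, data at stream[47..51]='r0kp' -> body[24..28], body so far='z7cph3cwbt1g5b2ttp4a9rfyr0kp'
Chunk 6: stream[53..54]='0' size=0 (terminator). Final body='z7cph3cwbt1g5b2ttp4a9rfyr0kp' (28 bytes)

Answer: 5 6 6 7 4 0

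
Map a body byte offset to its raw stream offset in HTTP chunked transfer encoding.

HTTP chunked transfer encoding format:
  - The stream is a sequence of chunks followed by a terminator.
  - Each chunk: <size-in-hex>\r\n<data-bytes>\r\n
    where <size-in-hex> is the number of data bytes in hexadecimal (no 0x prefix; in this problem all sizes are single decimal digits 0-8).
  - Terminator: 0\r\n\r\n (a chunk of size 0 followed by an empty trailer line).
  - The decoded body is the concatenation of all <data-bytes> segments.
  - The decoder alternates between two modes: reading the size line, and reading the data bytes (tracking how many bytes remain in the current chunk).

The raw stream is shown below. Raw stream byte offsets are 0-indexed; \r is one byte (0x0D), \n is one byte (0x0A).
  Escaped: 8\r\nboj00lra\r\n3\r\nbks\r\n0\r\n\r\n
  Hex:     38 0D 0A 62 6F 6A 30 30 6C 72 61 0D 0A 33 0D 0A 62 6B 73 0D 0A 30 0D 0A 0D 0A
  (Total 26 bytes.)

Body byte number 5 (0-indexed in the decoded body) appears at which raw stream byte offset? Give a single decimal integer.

Chunk 1: stream[0..1]='8' size=0x8=8, data at stream[3..11]='boj00lra' -> body[0..8], body so far='boj00lra'
Chunk 2: stream[13..14]='3' size=0x3=3, data at stream[16..19]='bks' -> body[8..11], body so far='boj00lrabks'
Chunk 3: stream[21..22]='0' size=0 (terminator). Final body='boj00lrabks' (11 bytes)
Body byte 5 at stream offset 8

Answer: 8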